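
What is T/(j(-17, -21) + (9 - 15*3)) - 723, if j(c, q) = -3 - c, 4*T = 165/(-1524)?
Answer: -2938267/4064 ≈ -723.00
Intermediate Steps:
T = -55/2032 (T = (165/(-1524))/4 = (165*(-1/1524))/4 = (1/4)*(-55/508) = -55/2032 ≈ -0.027067)
T/(j(-17, -21) + (9 - 15*3)) - 723 = -55/2032/((-3 - 1*(-17)) + (9 - 15*3)) - 723 = -55/2032/((-3 + 17) + (9 - 45)) - 723 = -55/2032/(14 - 36) - 723 = -55/2032/(-22) - 723 = -1/22*(-55/2032) - 723 = 5/4064 - 723 = -2938267/4064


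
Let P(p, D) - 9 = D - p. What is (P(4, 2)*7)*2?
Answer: 98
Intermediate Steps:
P(p, D) = 9 + D - p (P(p, D) = 9 + (D - p) = 9 + D - p)
(P(4, 2)*7)*2 = ((9 + 2 - 1*4)*7)*2 = ((9 + 2 - 4)*7)*2 = (7*7)*2 = 49*2 = 98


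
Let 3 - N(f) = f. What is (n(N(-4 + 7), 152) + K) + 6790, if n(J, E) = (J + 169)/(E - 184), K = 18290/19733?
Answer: 4284836643/631456 ≈ 6785.6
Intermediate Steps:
N(f) = 3 - f
K = 18290/19733 (K = 18290*(1/19733) = 18290/19733 ≈ 0.92687)
n(J, E) = (169 + J)/(-184 + E)
(n(N(-4 + 7), 152) + K) + 6790 = ((169 + (3 - (-4 + 7)))/(-184 + 152) + 18290/19733) + 6790 = ((169 + (3 - 1*3))/(-32) + 18290/19733) + 6790 = (-(169 + (3 - 3))/32 + 18290/19733) + 6790 = (-(169 + 0)/32 + 18290/19733) + 6790 = (-1/32*169 + 18290/19733) + 6790 = (-169/32 + 18290/19733) + 6790 = -2749597/631456 + 6790 = 4284836643/631456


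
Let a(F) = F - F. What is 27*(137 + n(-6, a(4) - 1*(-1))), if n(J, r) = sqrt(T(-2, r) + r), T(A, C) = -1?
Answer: 3699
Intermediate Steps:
a(F) = 0
n(J, r) = sqrt(-1 + r)
27*(137 + n(-6, a(4) - 1*(-1))) = 27*(137 + sqrt(-1 + (0 - 1*(-1)))) = 27*(137 + sqrt(-1 + (0 + 1))) = 27*(137 + sqrt(-1 + 1)) = 27*(137 + sqrt(0)) = 27*(137 + 0) = 27*137 = 3699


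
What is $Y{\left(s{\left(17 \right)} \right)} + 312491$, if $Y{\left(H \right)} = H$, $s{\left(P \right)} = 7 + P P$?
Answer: $312787$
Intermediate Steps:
$s{\left(P \right)} = 7 + P^{2}$
$Y{\left(s{\left(17 \right)} \right)} + 312491 = \left(7 + 17^{2}\right) + 312491 = \left(7 + 289\right) + 312491 = 296 + 312491 = 312787$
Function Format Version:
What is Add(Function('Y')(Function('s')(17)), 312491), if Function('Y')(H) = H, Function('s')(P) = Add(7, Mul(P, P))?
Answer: 312787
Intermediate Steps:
Function('s')(P) = Add(7, Pow(P, 2))
Add(Function('Y')(Function('s')(17)), 312491) = Add(Add(7, Pow(17, 2)), 312491) = Add(Add(7, 289), 312491) = Add(296, 312491) = 312787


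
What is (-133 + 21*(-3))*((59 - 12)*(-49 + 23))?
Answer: 239512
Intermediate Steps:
(-133 + 21*(-3))*((59 - 12)*(-49 + 23)) = (-133 - 63)*(47*(-26)) = -196*(-1222) = 239512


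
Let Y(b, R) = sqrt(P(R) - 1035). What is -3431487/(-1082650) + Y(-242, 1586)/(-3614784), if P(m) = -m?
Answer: 3431487/1082650 - I*sqrt(2621)/3614784 ≈ 3.1695 - 1.4163e-5*I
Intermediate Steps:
Y(b, R) = sqrt(-1035 - R) (Y(b, R) = sqrt(-R - 1035) = sqrt(-1035 - R))
-3431487/(-1082650) + Y(-242, 1586)/(-3614784) = -3431487/(-1082650) + sqrt(-1035 - 1*1586)/(-3614784) = -3431487*(-1/1082650) + sqrt(-1035 - 1586)*(-1/3614784) = 3431487/1082650 + sqrt(-2621)*(-1/3614784) = 3431487/1082650 + (I*sqrt(2621))*(-1/3614784) = 3431487/1082650 - I*sqrt(2621)/3614784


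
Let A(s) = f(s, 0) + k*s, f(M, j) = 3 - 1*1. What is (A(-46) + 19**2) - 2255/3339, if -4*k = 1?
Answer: 2496401/6678 ≈ 373.82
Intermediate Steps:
k = -1/4 (k = -1/4*1 = -1/4 ≈ -0.25000)
f(M, j) = 2 (f(M, j) = 3 - 1 = 2)
A(s) = 2 - s/4
(A(-46) + 19**2) - 2255/3339 = ((2 - 1/4*(-46)) + 19**2) - 2255/3339 = ((2 + 23/2) + 361) - 2255*1/3339 = (27/2 + 361) - 2255/3339 = 749/2 - 2255/3339 = 2496401/6678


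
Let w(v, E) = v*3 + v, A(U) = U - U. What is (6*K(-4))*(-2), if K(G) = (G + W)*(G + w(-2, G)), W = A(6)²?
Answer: -576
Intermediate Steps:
A(U) = 0
w(v, E) = 4*v (w(v, E) = 3*v + v = 4*v)
W = 0 (W = 0² = 0)
K(G) = G*(-8 + G) (K(G) = (G + 0)*(G + 4*(-2)) = G*(G - 8) = G*(-8 + G))
(6*K(-4))*(-2) = (6*(-4*(-8 - 4)))*(-2) = (6*(-4*(-12)))*(-2) = (6*48)*(-2) = 288*(-2) = -576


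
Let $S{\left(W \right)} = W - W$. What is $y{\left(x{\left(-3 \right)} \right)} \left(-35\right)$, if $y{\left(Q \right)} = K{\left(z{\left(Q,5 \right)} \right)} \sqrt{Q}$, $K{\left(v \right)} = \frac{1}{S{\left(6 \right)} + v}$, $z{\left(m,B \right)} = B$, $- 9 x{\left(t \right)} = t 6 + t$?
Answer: $- \frac{7 \sqrt{21}}{3} \approx -10.693$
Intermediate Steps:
$S{\left(W \right)} = 0$
$x{\left(t \right)} = - \frac{7 t}{9}$ ($x{\left(t \right)} = - \frac{t 6 + t}{9} = - \frac{6 t + t}{9} = - \frac{7 t}{9}$)
$K{\left(v \right)} = \frac{1}{v}$ ($K{\left(v \right)} = \frac{1}{0 + v} = \frac{1}{v}$)
$y{\left(Q \right)} = \frac{\sqrt{Q}}{5}$
$y{\left(x{\left(-3 \right)} \right)} \left(-35\right) = \frac{\sqrt{\left(- \frac{7}{9}\right) \left(-3\right)}}{5} \left(-35\right) = \frac{\sqrt{\frac{7}{3}}}{5} \left(-35\right) = \frac{\frac{1}{3} \sqrt{21}}{5} \left(-35\right) = \frac{\sqrt{21}}{15} \left(-35\right) = - \frac{7 \sqrt{21}}{3}$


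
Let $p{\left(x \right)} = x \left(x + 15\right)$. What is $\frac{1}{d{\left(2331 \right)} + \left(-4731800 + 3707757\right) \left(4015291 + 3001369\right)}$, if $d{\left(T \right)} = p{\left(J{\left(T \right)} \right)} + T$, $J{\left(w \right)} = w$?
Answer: $- \frac{1}{7185356085523} \approx -1.3917 \cdot 10^{-13}$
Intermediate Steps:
$p{\left(x \right)} = x \left(15 + x\right)$
$d{\left(T \right)} = T + T \left(15 + T\right)$ ($d{\left(T \right)} = T \left(15 + T\right) + T = T + T \left(15 + T\right)$)
$\frac{1}{d{\left(2331 \right)} + \left(-4731800 + 3707757\right) \left(4015291 + 3001369\right)} = \frac{1}{2331 \left(16 + 2331\right) + \left(-4731800 + 3707757\right) \left(4015291 + 3001369\right)} = \frac{1}{2331 \cdot 2347 - 7185361556380} = \frac{1}{5470857 - 7185361556380} = \frac{1}{-7185356085523} = - \frac{1}{7185356085523}$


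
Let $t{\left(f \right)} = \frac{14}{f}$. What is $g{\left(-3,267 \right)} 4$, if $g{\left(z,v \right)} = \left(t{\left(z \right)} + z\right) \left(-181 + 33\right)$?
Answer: $\frac{13616}{3} \approx 4538.7$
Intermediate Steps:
$g{\left(z,v \right)} = - \frac{2072}{z} - 148 z$ ($g{\left(z,v \right)} = \left(\frac{14}{z} + z\right) \left(-181 + 33\right) = \left(z + \frac{14}{z}\right) \left(-148\right) = - \frac{2072}{z} - 148 z$)
$g{\left(-3,267 \right)} 4 = \left(- \frac{2072}{-3} - -444\right) 4 = \left(\left(-2072\right) \left(- \frac{1}{3}\right) + 444\right) 4 = \left(\frac{2072}{3} + 444\right) 4 = \frac{3404}{3} \cdot 4 = \frac{13616}{3}$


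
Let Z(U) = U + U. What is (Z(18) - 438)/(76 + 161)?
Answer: -134/79 ≈ -1.6962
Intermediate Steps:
Z(U) = 2*U
(Z(18) - 438)/(76 + 161) = (2*18 - 438)/(76 + 161) = (36 - 438)/237 = -402*1/237 = -134/79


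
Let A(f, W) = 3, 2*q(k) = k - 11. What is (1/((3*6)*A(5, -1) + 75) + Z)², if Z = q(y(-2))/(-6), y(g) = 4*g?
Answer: 674041/266256 ≈ 2.5316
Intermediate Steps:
q(k) = -11/2 + k/2 (q(k) = (k - 11)/2 = (-11 + k)/2 = -11/2 + k/2)
Z = 19/12 (Z = (-11/2 + (4*(-2))/2)/(-6) = (-11/2 + (½)*(-8))*(-⅙) = (-11/2 - 4)*(-⅙) = -19/2*(-⅙) = 19/12 ≈ 1.5833)
(1/((3*6)*A(5, -1) + 75) + Z)² = (1/((3*6)*3 + 75) + 19/12)² = (1/(18*3 + 75) + 19/12)² = (1/(54 + 75) + 19/12)² = (1/129 + 19/12)² = (821/516)² = 674041/266256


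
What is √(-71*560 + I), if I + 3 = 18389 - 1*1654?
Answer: 2*I*√5757 ≈ 151.75*I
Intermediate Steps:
I = 16732 (I = -3 + (18389 - 1*1654) = -3 + (18389 - 1654) = -3 + 16735 = 16732)
√(-71*560 + I) = √(-71*560 + 16732) = √(-39760 + 16732) = √(-23028) = 2*I*√5757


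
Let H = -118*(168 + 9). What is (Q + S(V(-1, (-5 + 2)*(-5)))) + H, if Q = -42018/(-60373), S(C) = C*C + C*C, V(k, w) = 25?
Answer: -1185442210/60373 ≈ -19635.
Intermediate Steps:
S(C) = 2*C² (S(C) = C² + C² = 2*C²)
Q = 42018/60373 (Q = -42018*(-1/60373) = 42018/60373 ≈ 0.69597)
H = -20886 (H = -118*177 = -20886)
(Q + S(V(-1, (-5 + 2)*(-5)))) + H = (42018/60373 + 2*25²) - 20886 = (42018/60373 + 2*625) - 20886 = (42018/60373 + 1250) - 20886 = 75508268/60373 - 20886 = -1185442210/60373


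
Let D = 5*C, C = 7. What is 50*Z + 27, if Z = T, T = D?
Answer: 1777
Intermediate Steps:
D = 35 (D = 5*7 = 35)
T = 35
Z = 35
50*Z + 27 = 50*35 + 27 = 1750 + 27 = 1777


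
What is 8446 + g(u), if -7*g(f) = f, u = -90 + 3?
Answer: 59209/7 ≈ 8458.4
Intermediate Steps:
u = -87
g(f) = -f/7
8446 + g(u) = 8446 - ⅐*(-87) = 8446 + 87/7 = 59209/7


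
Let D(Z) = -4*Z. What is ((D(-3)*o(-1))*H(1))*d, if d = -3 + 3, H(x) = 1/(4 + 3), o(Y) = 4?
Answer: 0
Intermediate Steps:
H(x) = 1/7
d = 0
((D(-3)*o(-1))*H(1))*d = ((-4*(-3)*4)*(1/7))*0 = ((12*4)*(1/7))*0 = (48*(1/7))*0 = (48/7)*0 = 0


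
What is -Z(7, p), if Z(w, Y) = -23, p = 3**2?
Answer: 23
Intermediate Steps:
p = 9
-Z(7, p) = -1*(-23) = 23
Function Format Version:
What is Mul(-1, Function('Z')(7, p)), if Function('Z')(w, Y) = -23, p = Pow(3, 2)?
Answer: 23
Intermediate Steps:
p = 9
Mul(-1, Function('Z')(7, p)) = Mul(-1, -23) = 23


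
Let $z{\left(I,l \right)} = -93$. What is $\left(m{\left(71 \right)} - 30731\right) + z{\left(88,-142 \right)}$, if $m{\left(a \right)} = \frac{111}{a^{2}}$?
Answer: $- \frac{155383673}{5041} \approx -30824.0$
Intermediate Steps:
$m{\left(a \right)} = \frac{111}{a^{2}}$
$\left(m{\left(71 \right)} - 30731\right) + z{\left(88,-142 \right)} = \left(\frac{111}{5041} - 30731\right) - 93 = - \frac{154914860}{5041} - 93 = - \frac{155383673}{5041}$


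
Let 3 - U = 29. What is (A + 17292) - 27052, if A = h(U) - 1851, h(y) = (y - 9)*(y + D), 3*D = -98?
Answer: -28673/3 ≈ -9557.7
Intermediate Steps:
D = -98/3 (D = (⅓)*(-98) = -98/3 ≈ -32.667)
U = -26 (U = 3 - 1*29 = 3 - 29 = -26)
h(y) = (-9 + y)*(-98/3 + y) (h(y) = (y - 9)*(y - 98/3) = (-9 + y)*(-98/3 + y))
A = 607/3 (A = (294 + (-26)² - 125/3*(-26)) - 1851 = (294 + 676 + 3250/3) - 1851 = 6160/3 - 1851 = 607/3 ≈ 202.33)
(A + 17292) - 27052 = (607/3 + 17292) - 27052 = 52483/3 - 27052 = -28673/3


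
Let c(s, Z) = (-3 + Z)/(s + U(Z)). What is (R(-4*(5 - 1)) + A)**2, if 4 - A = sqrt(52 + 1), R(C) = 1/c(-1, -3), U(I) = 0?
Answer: 2533/36 - 25*sqrt(53)/3 ≈ 9.6935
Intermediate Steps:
c(s, Z) = (-3 + Z)/s (c(s, Z) = (-3 + Z)/(s + 0) = (-3 + Z)/s)
R(C) = 1/6 (R(C) = 1/((-3 - 3)/(-1)) = 1/(-1*(-6)) = 1/6)
A = 4 - sqrt(53) (A = 4 - sqrt(52 + 1) = 4 - sqrt(53) ≈ -3.2801)
(R(-4*(5 - 1)) + A)**2 = (1/6 + (4 - sqrt(53)))**2 = (25/6 - sqrt(53))**2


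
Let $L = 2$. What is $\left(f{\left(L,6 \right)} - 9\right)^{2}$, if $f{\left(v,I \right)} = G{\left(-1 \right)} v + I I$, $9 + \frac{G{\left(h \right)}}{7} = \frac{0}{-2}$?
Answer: $9801$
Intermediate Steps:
$G{\left(h \right)} = -63$ ($G{\left(h \right)} = -63 + 7 \frac{0}{-2} = -63 + 7 \cdot 0 \left(- \frac{1}{2}\right) = -63 + 7 \cdot 0 = -63 + 0 = -63$)
$f{\left(v,I \right)} = I^{2} - 63 v$ ($f{\left(v,I \right)} = - 63 v + I I = - 63 v + I^{2} = I^{2} - 63 v$)
$\left(f{\left(L,6 \right)} - 9\right)^{2} = \left(\left(6^{2} - 126\right) - 9\right)^{2} = \left(\left(36 - 126\right) - 9\right)^{2} = \left(-90 - 9\right)^{2} = \left(-99\right)^{2} = 9801$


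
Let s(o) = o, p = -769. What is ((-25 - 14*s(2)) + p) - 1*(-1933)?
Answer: 1111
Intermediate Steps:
((-25 - 14*s(2)) + p) - 1*(-1933) = ((-25 - 14*2) - 769) - 1*(-1933) = ((-25 - 28) - 769) + 1933 = (-53 - 769) + 1933 = -822 + 1933 = 1111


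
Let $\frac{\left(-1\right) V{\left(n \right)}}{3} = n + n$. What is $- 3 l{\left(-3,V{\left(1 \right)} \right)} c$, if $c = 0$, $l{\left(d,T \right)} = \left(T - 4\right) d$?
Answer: $0$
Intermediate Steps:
$V{\left(n \right)} = - 6 n$ ($V{\left(n \right)} = - 3 \left(n + n\right) = - 3 \cdot 2 n = - 6 n$)
$l{\left(d,T \right)} = d \left(-4 + T\right)$ ($l{\left(d,T \right)} = \left(-4 + T\right) d = d \left(-4 + T\right)$)
$- 3 l{\left(-3,V{\left(1 \right)} \right)} c = - 3 \left(- 3 \left(-4 - 6\right)\right) 0 = - 3 \left(\left(-3\right) \left(-10\right)\right) 0 = \left(-3\right) 30 \cdot 0 = \left(-90\right) 0 = 0$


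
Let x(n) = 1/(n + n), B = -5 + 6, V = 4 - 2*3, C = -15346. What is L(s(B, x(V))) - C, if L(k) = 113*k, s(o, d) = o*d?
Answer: 61271/4 ≈ 15318.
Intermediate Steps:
V = -2 (V = 4 - 6 = -2)
B = 1
x(n) = 1/(2*n)
s(o, d) = d*o
L(s(B, x(V))) - C = 113*(((1/2)/(-2))*1) - 1*(-15346) = 113*(((1/2)*(-1/2))*1) + 15346 = 113*(-1/4*1) + 15346 = 113*(-1/4) + 15346 = -113/4 + 15346 = 61271/4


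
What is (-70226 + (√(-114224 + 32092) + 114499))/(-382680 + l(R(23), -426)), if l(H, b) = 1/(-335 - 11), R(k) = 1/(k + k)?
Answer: -15318458/132407281 - 692*I*√20533/132407281 ≈ -0.11569 - 0.00074889*I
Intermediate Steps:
R(k) = 1/(2*k)
l(H, b) = -1/346 (l(H, b) = 1/(-346) = -1/346)
(-70226 + (√(-114224 + 32092) + 114499))/(-382680 + l(R(23), -426)) = (-70226 + (√(-114224 + 32092) + 114499))/(-382680 - 1/346) = (-70226 + (√(-82132) + 114499))/(-132407281/346) = (-70226 + (2*I*√20533 + 114499))*(-346/132407281) = (-70226 + (114499 + 2*I*√20533))*(-346/132407281) = (44273 + 2*I*√20533)*(-346/132407281) = -15318458/132407281 - 692*I*√20533/132407281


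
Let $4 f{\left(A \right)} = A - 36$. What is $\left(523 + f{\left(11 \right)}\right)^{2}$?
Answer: $\frac{4272489}{16} \approx 2.6703 \cdot 10^{5}$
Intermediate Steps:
$f{\left(A \right)} = -9 + \frac{A}{4}$ ($f{\left(A \right)} = \frac{A - 36}{4} = \frac{-36 + A}{4} = -9 + \frac{A}{4}$)
$\left(523 + f{\left(11 \right)}\right)^{2} = \left(523 + \left(-9 + \frac{1}{4} \cdot 11\right)\right)^{2} = \left(523 + \left(-9 + \frac{11}{4}\right)\right)^{2} = \left(523 - \frac{25}{4}\right)^{2} = \left(\frac{2067}{4}\right)^{2} = \frac{4272489}{16}$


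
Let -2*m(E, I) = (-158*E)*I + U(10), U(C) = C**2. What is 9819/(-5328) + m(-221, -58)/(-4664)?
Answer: -6869671/31376 ≈ -218.95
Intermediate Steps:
m(E, I) = -50 + 79*E*I (m(E, I) = -((-158*E)*I + 10**2)/2 = -(-158*E*I + 100)/2 = -(100 - 158*E*I)/2 = -50 + 79*E*I)
9819/(-5328) + m(-221, -58)/(-4664) = 9819/(-5328) + (-50 + 79*(-221)*(-58))/(-4664) = 9819*(-1/5328) + (-50 + 1012622)*(-1/4664) = -1091/592 + 1012572*(-1/4664) = -1091/592 - 23013/106 = -6869671/31376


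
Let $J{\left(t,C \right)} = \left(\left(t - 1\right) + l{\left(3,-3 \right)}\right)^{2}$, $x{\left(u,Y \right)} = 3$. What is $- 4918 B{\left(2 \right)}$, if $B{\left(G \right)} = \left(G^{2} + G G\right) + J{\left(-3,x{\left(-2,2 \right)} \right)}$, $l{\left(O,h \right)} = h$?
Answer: $-280326$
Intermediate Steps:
$J{\left(t,C \right)} = \left(-4 + t\right)^{2}$ ($J{\left(t,C \right)} = \left(\left(t - 1\right) - 3\right)^{2} = \left(\left(-1 + t\right) - 3\right)^{2} = \left(-4 + t\right)^{2}$)
$B{\left(G \right)} = 49 + 2 G^{2}$ ($B{\left(G \right)} = \left(G^{2} + G G\right) + \left(-4 - 3\right)^{2} = \left(G^{2} + G^{2}\right) + \left(-7\right)^{2} = 2 G^{2} + 49 = 49 + 2 G^{2}$)
$- 4918 B{\left(2 \right)} = - 4918 \left(49 + 2 \cdot 2^{2}\right) = - 4918 \left(49 + 2 \cdot 4\right) = - 4918 \left(49 + 8\right) = \left(-4918\right) 57 = -280326$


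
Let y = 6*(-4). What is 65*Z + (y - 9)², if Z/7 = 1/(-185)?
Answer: 40202/37 ≈ 1086.5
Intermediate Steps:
y = -24
Z = -7/185 (Z = 7/(-185) = 7*(-1/185) = -7/185 ≈ -0.037838)
65*Z + (y - 9)² = 65*(-7/185) + (-24 - 9)² = -91/37 + (-33)² = -91/37 + 1089 = 40202/37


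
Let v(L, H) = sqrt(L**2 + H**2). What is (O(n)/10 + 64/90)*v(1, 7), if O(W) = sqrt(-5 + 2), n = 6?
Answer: sqrt(2)*(64 + 9*I*sqrt(3))/18 ≈ 5.0283 + 1.2247*I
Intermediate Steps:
O(W) = I*sqrt(3) (O(W) = sqrt(-3) = I*sqrt(3))
v(L, H) = sqrt(H**2 + L**2)
(O(n)/10 + 64/90)*v(1, 7) = ((I*sqrt(3))/10 + 64/90)*sqrt(7**2 + 1**2) = ((I*sqrt(3))*(1/10) + 64*(1/90))*sqrt(49 + 1) = (I*sqrt(3)/10 + 32/45)*sqrt(50) = (32/45 + I*sqrt(3)/10)*(5*sqrt(2)) = 5*sqrt(2)*(32/45 + I*sqrt(3)/10)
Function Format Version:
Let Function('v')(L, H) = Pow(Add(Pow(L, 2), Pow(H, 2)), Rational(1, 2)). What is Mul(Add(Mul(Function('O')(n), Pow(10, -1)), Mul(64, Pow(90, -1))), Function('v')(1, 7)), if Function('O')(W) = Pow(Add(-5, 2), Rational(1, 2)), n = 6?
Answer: Mul(Rational(1, 18), Pow(2, Rational(1, 2)), Add(64, Mul(9, I, Pow(3, Rational(1, 2))))) ≈ Add(5.0283, Mul(1.2247, I))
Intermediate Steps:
Function('O')(W) = Mul(I, Pow(3, Rational(1, 2))) (Function('O')(W) = Pow(-3, Rational(1, 2)) = Mul(I, Pow(3, Rational(1, 2))))
Function('v')(L, H) = Pow(Add(Pow(H, 2), Pow(L, 2)), Rational(1, 2))
Mul(Add(Mul(Function('O')(n), Pow(10, -1)), Mul(64, Pow(90, -1))), Function('v')(1, 7)) = Mul(Add(Mul(Mul(I, Pow(3, Rational(1, 2))), Pow(10, -1)), Mul(64, Pow(90, -1))), Pow(Add(Pow(7, 2), Pow(1, 2)), Rational(1, 2))) = Mul(Add(Mul(Mul(I, Pow(3, Rational(1, 2))), Rational(1, 10)), Mul(64, Rational(1, 90))), Pow(Add(49, 1), Rational(1, 2))) = Mul(Add(Mul(Rational(1, 10), I, Pow(3, Rational(1, 2))), Rational(32, 45)), Pow(50, Rational(1, 2))) = Mul(Add(Rational(32, 45), Mul(Rational(1, 10), I, Pow(3, Rational(1, 2)))), Mul(5, Pow(2, Rational(1, 2)))) = Mul(5, Pow(2, Rational(1, 2)), Add(Rational(32, 45), Mul(Rational(1, 10), I, Pow(3, Rational(1, 2)))))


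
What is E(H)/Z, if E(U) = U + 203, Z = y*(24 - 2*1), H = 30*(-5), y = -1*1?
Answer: -53/22 ≈ -2.4091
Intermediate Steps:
y = -1
H = -150
Z = -22 (Z = -(24 - 2*1) = -(24 - 2) = -1*22 = -22)
E(U) = 203 + U
E(H)/Z = (203 - 150)/(-22) = 53*(-1/22) = -53/22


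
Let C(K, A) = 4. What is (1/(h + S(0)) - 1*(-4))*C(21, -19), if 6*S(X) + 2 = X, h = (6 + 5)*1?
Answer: 131/8 ≈ 16.375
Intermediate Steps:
h = 11 (h = 11*1 = 11)
S(X) = -⅓ + X/6
(1/(h + S(0)) - 1*(-4))*C(21, -19) = (1/(11 + (-⅓ + (⅙)*0)) - 1*(-4))*4 = (1/(11 + (-⅓ + 0)) + 4)*4 = (1/(11 - ⅓) + 4)*4 = (1/(32/3) + 4)*4 = (3/32 + 4)*4 = (131/32)*4 = 131/8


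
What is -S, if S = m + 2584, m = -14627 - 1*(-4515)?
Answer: 7528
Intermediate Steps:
m = -10112 (m = -14627 + 4515 = -10112)
S = -7528 (S = -10112 + 2584 = -7528)
-S = -1*(-7528) = 7528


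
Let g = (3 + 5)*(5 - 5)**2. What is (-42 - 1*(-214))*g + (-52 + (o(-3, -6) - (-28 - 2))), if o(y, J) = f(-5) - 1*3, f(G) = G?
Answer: -30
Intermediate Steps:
o(y, J) = -8 (o(y, J) = -5 - 1*3 = -5 - 3 = -8)
g = 0 (g = 8*0**2 = 8*0 = 0)
(-42 - 1*(-214))*g + (-52 + (o(-3, -6) - (-28 - 2))) = (-42 - 1*(-214))*0 + (-52 + (-8 - (-28 - 2))) = (-42 + 214)*0 + (-52 + (-8 - 1*(-30))) = 172*0 + (-52 + (-8 + 30)) = 0 + (-52 + 22) = 0 - 30 = -30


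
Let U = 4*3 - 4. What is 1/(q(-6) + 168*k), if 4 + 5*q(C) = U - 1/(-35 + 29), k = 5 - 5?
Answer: 6/5 ≈ 1.2000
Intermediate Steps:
k = 0
U = 8 (U = 12 - 4 = 8)
q(C) = ⅚ (q(C) = -⅘ + (8 - 1/(-35 + 29))/5 = -⅘ + (8 - 1/(-6))/5 = -⅘ + (8 - 1*(-⅙))/5 = -⅘ + (8 + ⅙)/5 = -⅘ + (⅕)*(49/6) = -⅘ + 49/30 = ⅚)
1/(q(-6) + 168*k) = 1/(⅚ + 168*0) = 1/(⅚ + 0) = 1/(⅚) = 6/5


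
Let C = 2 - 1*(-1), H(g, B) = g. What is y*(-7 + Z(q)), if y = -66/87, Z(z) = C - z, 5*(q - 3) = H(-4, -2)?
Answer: 682/145 ≈ 4.7034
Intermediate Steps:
q = 11/5 (q = 3 + (1/5)*(-4) = 3 - 4/5 = 11/5 ≈ 2.2000)
C = 3 (C = 2 + 1 = 3)
Z(z) = 3 - z
y = -22/29 (y = -66*1/87 = -22/29 ≈ -0.75862)
y*(-7 + Z(q)) = -22*(-7 + (3 - 1*11/5))/29 = -22*(-7 + (3 - 11/5))/29 = -22*(-7 + 4/5)/29 = -22/29*(-31/5) = 682/145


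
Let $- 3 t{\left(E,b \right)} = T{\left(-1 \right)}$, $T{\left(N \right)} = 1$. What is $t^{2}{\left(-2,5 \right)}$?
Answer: $\frac{1}{9} \approx 0.11111$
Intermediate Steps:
$t{\left(E,b \right)} = - \frac{1}{3}$ ($t{\left(E,b \right)} = \left(- \frac{1}{3}\right) 1 = - \frac{1}{3}$)
$t^{2}{\left(-2,5 \right)} = \left(- \frac{1}{3}\right)^{2} = \frac{1}{9}$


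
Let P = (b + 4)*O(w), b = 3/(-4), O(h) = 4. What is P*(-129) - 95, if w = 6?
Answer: -1772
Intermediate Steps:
b = -¾ (b = 3*(-¼) = -¾ ≈ -0.75000)
P = 13 (P = (-¾ + 4)*4 = (13/4)*4 = 13)
P*(-129) - 95 = 13*(-129) - 95 = -1677 - 95 = -1772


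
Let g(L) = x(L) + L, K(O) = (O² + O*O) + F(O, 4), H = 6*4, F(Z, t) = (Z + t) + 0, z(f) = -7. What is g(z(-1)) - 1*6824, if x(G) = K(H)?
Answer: -5651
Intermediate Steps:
F(Z, t) = Z + t
H = 24
K(O) = 4 + O + 2*O² (K(O) = (O² + O*O) + (O + 4) = (O² + O²) + (4 + O) = 2*O² + (4 + O) = 4 + O + 2*O²)
x(G) = 1180 (x(G) = 4 + 24 + 2*24² = 4 + 24 + 2*576 = 4 + 24 + 1152 = 1180)
g(L) = 1180 + L
g(z(-1)) - 1*6824 = (1180 - 7) - 1*6824 = 1173 - 6824 = -5651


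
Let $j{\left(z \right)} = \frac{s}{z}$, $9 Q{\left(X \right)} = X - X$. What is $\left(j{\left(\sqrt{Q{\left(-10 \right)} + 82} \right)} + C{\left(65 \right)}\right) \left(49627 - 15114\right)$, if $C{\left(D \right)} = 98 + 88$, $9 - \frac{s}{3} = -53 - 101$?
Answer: $6419418 + \frac{16876857 \sqrt{82}}{82} \approx 8.2832 \cdot 10^{6}$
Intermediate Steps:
$Q{\left(X \right)} = 0$ ($Q{\left(X \right)} = \frac{X - X}{9} = \frac{1}{9} \cdot 0 = 0$)
$s = 489$ ($s = 27 - 3 \left(-53 - 101\right) = 27 - -462 = 27 + 462 = 489$)
$j{\left(z \right)} = \frac{489}{z}$
$C{\left(D \right)} = 186$
$\left(j{\left(\sqrt{Q{\left(-10 \right)} + 82} \right)} + C{\left(65 \right)}\right) \left(49627 - 15114\right) = \left(\frac{489}{\sqrt{0 + 82}} + 186\right) \left(49627 - 15114\right) = \left(\frac{489}{\sqrt{82}} + 186\right) 34513 = \left(489 \frac{\sqrt{82}}{82} + 186\right) 34513 = \left(\frac{489 \sqrt{82}}{82} + 186\right) 34513 = \left(186 + \frac{489 \sqrt{82}}{82}\right) 34513 = 6419418 + \frac{16876857 \sqrt{82}}{82}$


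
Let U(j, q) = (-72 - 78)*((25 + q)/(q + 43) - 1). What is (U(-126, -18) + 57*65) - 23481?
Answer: -19668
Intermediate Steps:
U(j, q) = 150 - 150*(25 + q)/(43 + q) (U(j, q) = -150*((25 + q)/(43 + q) - 1) = -150*(-1 + (25 + q)/(43 + q)) = 150 - 150*(25 + q)/(43 + q))
(U(-126, -18) + 57*65) - 23481 = (2700/(43 - 18) + 57*65) - 23481 = (2700/25 + 3705) - 23481 = (2700*(1/25) + 3705) - 23481 = (108 + 3705) - 23481 = 3813 - 23481 = -19668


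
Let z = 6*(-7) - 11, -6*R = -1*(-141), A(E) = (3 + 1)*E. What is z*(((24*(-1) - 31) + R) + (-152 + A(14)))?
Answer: 18497/2 ≈ 9248.5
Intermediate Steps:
A(E) = 4*E
R = -47/2 (R = -(-1)*(-141)/6 = -1/6*141 = -47/2 ≈ -23.500)
z = -53 (z = -42 - 11 = -53)
z*(((24*(-1) - 31) + R) + (-152 + A(14))) = -53*(((24*(-1) - 31) - 47/2) + (-152 + 4*14)) = -53*(((-24 - 31) - 47/2) + (-152 + 56)) = -53*((-55 - 47/2) - 96) = -53*(-157/2 - 96) = -53*(-349/2) = 18497/2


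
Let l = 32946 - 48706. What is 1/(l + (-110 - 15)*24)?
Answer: -1/18760 ≈ -5.3305e-5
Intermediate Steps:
l = -15760
1/(l + (-110 - 15)*24) = 1/(-15760 + (-110 - 15)*24) = 1/(-15760 - 125*24) = 1/(-15760 - 3000) = 1/(-18760) = -1/18760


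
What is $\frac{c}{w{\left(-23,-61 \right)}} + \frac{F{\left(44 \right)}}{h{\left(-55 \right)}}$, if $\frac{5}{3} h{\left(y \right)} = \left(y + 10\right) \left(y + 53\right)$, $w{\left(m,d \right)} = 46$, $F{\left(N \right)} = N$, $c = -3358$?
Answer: $- \frac{1949}{27} \approx -72.185$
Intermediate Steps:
$h{\left(y \right)} = \frac{3 \left(10 + y\right) \left(53 + y\right)}{5}$ ($h{\left(y \right)} = \frac{3 \left(y + 10\right) \left(y + 53\right)}{5} = \frac{3 \left(10 + y\right) \left(53 + y\right)}{5}$)
$\frac{c}{w{\left(-23,-61 \right)}} + \frac{F{\left(44 \right)}}{h{\left(-55 \right)}} = - \frac{3358}{46} + \frac{44}{318 + \frac{3 \left(-55\right)^{2}}{5} + \frac{189}{5} \left(-55\right)} = \left(-3358\right) \frac{1}{46} + \frac{44}{318 + \frac{3}{5} \cdot 3025 - 2079} = -73 + \frac{44}{318 + 1815 - 2079} = -73 + \frac{44}{54} = -73 + 44 \cdot \frac{1}{54} = -73 + \frac{22}{27} = - \frac{1949}{27}$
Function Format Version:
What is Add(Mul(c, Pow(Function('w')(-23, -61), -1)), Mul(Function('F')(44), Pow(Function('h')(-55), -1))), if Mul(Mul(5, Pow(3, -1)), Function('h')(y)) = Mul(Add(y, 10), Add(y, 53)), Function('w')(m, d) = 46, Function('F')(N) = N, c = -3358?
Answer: Rational(-1949, 27) ≈ -72.185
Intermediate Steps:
Function('h')(y) = Mul(Rational(3, 5), Add(10, y), Add(53, y)) (Function('h')(y) = Mul(Rational(3, 5), Mul(Add(y, 10), Add(y, 53))) = Mul(Rational(3, 5), Mul(Add(10, y), Add(53, y))) = Mul(Rational(3, 5), Add(10, y), Add(53, y)))
Add(Mul(c, Pow(Function('w')(-23, -61), -1)), Mul(Function('F')(44), Pow(Function('h')(-55), -1))) = Add(Mul(-3358, Pow(46, -1)), Mul(44, Pow(Add(318, Mul(Rational(3, 5), Pow(-55, 2)), Mul(Rational(189, 5), -55)), -1))) = Add(Mul(-3358, Rational(1, 46)), Mul(44, Pow(Add(318, Mul(Rational(3, 5), 3025), -2079), -1))) = Add(-73, Mul(44, Pow(Add(318, 1815, -2079), -1))) = Add(-73, Mul(44, Pow(54, -1))) = Add(-73, Mul(44, Rational(1, 54))) = Add(-73, Rational(22, 27)) = Rational(-1949, 27)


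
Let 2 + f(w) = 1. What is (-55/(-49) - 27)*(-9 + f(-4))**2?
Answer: -126800/49 ≈ -2587.8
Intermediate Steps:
f(w) = -1 (f(w) = -2 + 1 = -1)
(-55/(-49) - 27)*(-9 + f(-4))**2 = (-55/(-49) - 27)*(-9 - 1)**2 = (-55*(-1/49) - 27)*(-10)**2 = (55/49 - 27)*100 = -1268/49*100 = -126800/49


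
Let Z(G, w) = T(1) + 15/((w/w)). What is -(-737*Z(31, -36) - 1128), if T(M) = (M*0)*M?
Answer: 12183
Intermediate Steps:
T(M) = 0 (T(M) = 0*M = 0)
Z(G, w) = 15 (Z(G, w) = 0 + 15/((w/w)) = 0 + 15/1 = 0 + 15*1 = 0 + 15 = 15)
-(-737*Z(31, -36) - 1128) = -(-737*15 - 1128) = -(-11055 - 1128) = -1*(-12183) = 12183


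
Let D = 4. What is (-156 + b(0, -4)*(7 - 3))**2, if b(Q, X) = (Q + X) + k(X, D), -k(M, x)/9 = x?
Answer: 99856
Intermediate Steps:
k(M, x) = -9*x
b(Q, X) = -36 + Q + X (b(Q, X) = (Q + X) - 9*4 = (Q + X) - 36 = -36 + Q + X)
(-156 + b(0, -4)*(7 - 3))**2 = (-156 + (-36 + 0 - 4)*(7 - 3))**2 = (-156 - 40*4)**2 = (-156 - 160)**2 = (-316)**2 = 99856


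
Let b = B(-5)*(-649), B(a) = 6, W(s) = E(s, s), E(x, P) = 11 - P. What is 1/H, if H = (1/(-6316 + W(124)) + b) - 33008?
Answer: -6429/237242959 ≈ -2.7099e-5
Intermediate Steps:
W(s) = 11 - s
b = -3894 (b = 6*(-649) = -3894)
H = -237242959/6429 (H = (1/(-6316 + (11 - 1*124)) - 3894) - 33008 = (1/(-6316 + (11 - 124)) - 3894) - 33008 = (1/(-6316 - 113) - 3894) - 33008 = (1/(-6429) - 3894) - 33008 = (-1/6429 - 3894) - 33008 = -25034527/6429 - 33008 = -237242959/6429 ≈ -36902.)
1/H = 1/(-237242959/6429) = -6429/237242959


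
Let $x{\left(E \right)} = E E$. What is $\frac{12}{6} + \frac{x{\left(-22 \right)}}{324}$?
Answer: $\frac{283}{81} \approx 3.4938$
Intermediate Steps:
$x{\left(E \right)} = E^{2}$
$\frac{12}{6} + \frac{x{\left(-22 \right)}}{324} = \frac{12}{6} + \frac{\left(-22\right)^{2}}{324} = 12 \cdot \frac{1}{6} + 484 \cdot \frac{1}{324} = 2 + \frac{121}{81} = \frac{283}{81}$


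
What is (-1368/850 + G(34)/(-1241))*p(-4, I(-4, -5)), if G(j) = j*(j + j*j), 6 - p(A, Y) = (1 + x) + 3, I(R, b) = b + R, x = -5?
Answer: -7430024/31025 ≈ -239.49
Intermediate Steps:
I(R, b) = R + b
p(A, Y) = 7 (p(A, Y) = 6 - ((1 - 5) + 3) = 6 - (-4 + 3) = 6 - 1*(-1) = 6 + 1 = 7)
G(j) = j*(j + j²)
(-1368/850 + G(34)/(-1241))*p(-4, I(-4, -5)) = (-1368/850 + (34²*(1 + 34))/(-1241))*7 = (-1368*1/850 + (1156*35)*(-1/1241))*7 = (-684/425 + 40460*(-1/1241))*7 = (-684/425 - 2380/73)*7 = -1061432/31025*7 = -7430024/31025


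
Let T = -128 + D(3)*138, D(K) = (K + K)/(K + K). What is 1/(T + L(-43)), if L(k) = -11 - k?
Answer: 1/42 ≈ 0.023810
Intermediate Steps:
D(K) = 1 (D(K) = (2*K)/((2*K)) = (2*K)*(1/(2*K)) = 1)
T = 10 (T = -128 + 1*138 = -128 + 138 = 10)
1/(T + L(-43)) = 1/(10 + (-11 - 1*(-43))) = 1/(10 + (-11 + 43)) = 1/(10 + 32) = 1/42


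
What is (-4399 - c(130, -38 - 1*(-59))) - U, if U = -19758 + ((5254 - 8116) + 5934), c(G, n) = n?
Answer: 12266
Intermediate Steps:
U = -16686 (U = -19758 + (-2862 + 5934) = -19758 + 3072 = -16686)
(-4399 - c(130, -38 - 1*(-59))) - U = (-4399 - (-38 - 1*(-59))) - 1*(-16686) = (-4399 - (-38 + 59)) + 16686 = (-4399 - 1*21) + 16686 = (-4399 - 21) + 16686 = -4420 + 16686 = 12266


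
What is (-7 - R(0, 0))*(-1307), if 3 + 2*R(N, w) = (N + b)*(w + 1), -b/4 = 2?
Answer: 3921/2 ≈ 1960.5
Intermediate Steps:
b = -8 (b = -4*2 = -8)
R(N, w) = -3/2 + (1 + w)*(-8 + N)/2 (R(N, w) = -3/2 + ((N - 8)*(w + 1))/2 = -3/2 + ((-8 + N)*(1 + w))/2 = -3/2 + ((1 + w)*(-8 + N))/2 = -3/2 + (1 + w)*(-8 + N)/2)
(-7 - R(0, 0))*(-1307) = (-7 - (-11/2 + (1/2)*0 - 4*0 + (1/2)*0*0))*(-1307) = (-7 - (-11/2 + 0 + 0 + 0))*(-1307) = (-7 - 1*(-11/2))*(-1307) = (-7 + 11/2)*(-1307) = -3/2*(-1307) = 3921/2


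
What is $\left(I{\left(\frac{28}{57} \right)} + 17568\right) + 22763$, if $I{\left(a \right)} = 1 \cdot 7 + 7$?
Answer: $40345$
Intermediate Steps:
$I{\left(a \right)} = 14$ ($I{\left(a \right)} = 7 + 7 = 14$)
$\left(I{\left(\frac{28}{57} \right)} + 17568\right) + 22763 = \left(14 + 17568\right) + 22763 = 17582 + 22763 = 40345$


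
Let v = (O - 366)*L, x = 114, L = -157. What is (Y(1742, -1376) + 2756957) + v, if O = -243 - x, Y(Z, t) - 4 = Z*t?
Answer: 473480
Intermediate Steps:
Y(Z, t) = 4 + Z*t
O = -357 (O = -243 - 1*114 = -243 - 114 = -357)
v = 113511 (v = (-357 - 366)*(-157) = -723*(-157) = 113511)
(Y(1742, -1376) + 2756957) + v = ((4 + 1742*(-1376)) + 2756957) + 113511 = ((4 - 2396992) + 2756957) + 113511 = (-2396988 + 2756957) + 113511 = 359969 + 113511 = 473480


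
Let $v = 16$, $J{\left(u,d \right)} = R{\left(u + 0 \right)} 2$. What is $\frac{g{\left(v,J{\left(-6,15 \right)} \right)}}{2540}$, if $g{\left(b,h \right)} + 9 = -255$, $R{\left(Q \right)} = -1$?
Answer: $- \frac{66}{635} \approx -0.10394$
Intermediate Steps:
$J{\left(u,d \right)} = -2$ ($J{\left(u,d \right)} = \left(-1\right) 2 = -2$)
$g{\left(b,h \right)} = -264$ ($g{\left(b,h \right)} = -9 - 255 = -264$)
$\frac{g{\left(v,J{\left(-6,15 \right)} \right)}}{2540} = - \frac{264}{2540} = \left(-264\right) \frac{1}{2540} = - \frac{66}{635}$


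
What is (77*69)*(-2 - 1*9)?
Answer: -58443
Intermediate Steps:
(77*69)*(-2 - 1*9) = 5313*(-2 - 9) = 5313*(-11) = -58443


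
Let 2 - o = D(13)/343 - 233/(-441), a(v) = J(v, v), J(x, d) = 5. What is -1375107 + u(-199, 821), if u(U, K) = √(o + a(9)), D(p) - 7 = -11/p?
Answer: -1375107 + √23568454/1911 ≈ -1.3751e+6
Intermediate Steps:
D(p) = 7 - 11/p
a(v) = 5
o = 58339/40131 (o = 2 - ((7 - 11/13)/343 - 233/(-441)) = 2 - ((7 - 11*1/13)*(1/343) - 233*(-1/441)) = 2 - ((7 - 11/13)*(1/343) + 233/441) = 2 - ((80/13)*(1/343) + 233/441) = 2 - (80/4459 + 233/441) = 2 - 1*21923/40131 = 2 - 21923/40131 = 58339/40131 ≈ 1.4537)
u(U, K) = √23568454/1911 (u(U, K) = √(58339/40131 + 5) = √(258994/40131) = √23568454/1911)
-1375107 + u(-199, 821) = -1375107 + √23568454/1911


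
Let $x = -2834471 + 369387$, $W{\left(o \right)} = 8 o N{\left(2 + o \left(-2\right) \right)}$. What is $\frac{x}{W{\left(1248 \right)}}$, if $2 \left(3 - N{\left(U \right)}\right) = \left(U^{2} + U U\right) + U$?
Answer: $\frac{616271}{15522089856} \approx 3.9703 \cdot 10^{-5}$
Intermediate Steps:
$N{\left(U \right)} = 3 - U^{2} - \frac{U}{2}$ ($N{\left(U \right)} = 3 - \frac{\left(U^{2} + U U\right) + U}{2} = 3 - \frac{\left(U^{2} + U^{2}\right) + U}{2} = 3 - \frac{2 U^{2} + U}{2} = 3 - \frac{U + 2 U^{2}}{2} = 3 - \left(U^{2} + \frac{U}{2}\right) = 3 - U^{2} - \frac{U}{2}$)
$W{\left(o \right)} = 8 o \left(2 + o - \left(2 - 2 o\right)^{2}\right)$ ($W{\left(o \right)} = 8 o \left(3 - \left(2 + o \left(-2\right)\right)^{2} - \frac{2 + o \left(-2\right)}{2}\right) = 8 o \left(3 - \left(2 - 2 o\right)^{2} - \frac{2 - 2 o}{2}\right) = 8 o \left(3 - \left(2 - 2 o\right)^{2} + \left(-1 + o\right)\right) = 8 o \left(2 + o - \left(2 - 2 o\right)^{2}\right)$)
$x = -2465084$
$\frac{x}{W{\left(1248 \right)}} = - \frac{2465084}{8 \cdot 1248 \left(-2 - 4 \cdot 1248^{2} + 9 \cdot 1248\right)} = - \frac{2465084}{8 \cdot 1248 \left(-2 - 6230016 + 11232\right)} = - \frac{2465084}{8 \cdot 1248 \left(-6218786\right)} = - \frac{2465084}{-62088359424} = \left(-2465084\right) \left(- \frac{1}{62088359424}\right) = \frac{616271}{15522089856}$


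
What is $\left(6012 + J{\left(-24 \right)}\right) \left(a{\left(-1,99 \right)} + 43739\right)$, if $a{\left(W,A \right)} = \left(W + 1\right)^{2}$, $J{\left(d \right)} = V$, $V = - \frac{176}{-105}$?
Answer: $\frac{27618379204}{105} \approx 2.6303 \cdot 10^{8}$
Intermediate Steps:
$V = \frac{176}{105}$ ($V = \left(-176\right) \left(- \frac{1}{105}\right) = \frac{176}{105} \approx 1.6762$)
$J{\left(d \right)} = \frac{176}{105}$
$a{\left(W,A \right)} = \left(1 + W\right)^{2}$
$\left(6012 + J{\left(-24 \right)}\right) \left(a{\left(-1,99 \right)} + 43739\right) = \left(6012 + \frac{176}{105}\right) \left(\left(1 - 1\right)^{2} + 43739\right) = \frac{631436 \left(0^{2} + 43739\right)}{105} = \frac{631436 \left(0 + 43739\right)}{105} = \frac{631436}{105} \cdot 43739 = \frac{27618379204}{105}$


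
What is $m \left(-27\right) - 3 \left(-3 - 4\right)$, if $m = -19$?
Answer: $534$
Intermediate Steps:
$m \left(-27\right) - 3 \left(-3 - 4\right) = \left(-19\right) \left(-27\right) - 3 \left(-3 - 4\right) = 513 - -21 = 513 + 21 = 534$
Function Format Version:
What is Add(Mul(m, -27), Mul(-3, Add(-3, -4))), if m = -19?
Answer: 534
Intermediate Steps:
Add(Mul(m, -27), Mul(-3, Add(-3, -4))) = Add(Mul(-19, -27), Mul(-3, Add(-3, -4))) = Add(513, Mul(-3, -7)) = Add(513, 21) = 534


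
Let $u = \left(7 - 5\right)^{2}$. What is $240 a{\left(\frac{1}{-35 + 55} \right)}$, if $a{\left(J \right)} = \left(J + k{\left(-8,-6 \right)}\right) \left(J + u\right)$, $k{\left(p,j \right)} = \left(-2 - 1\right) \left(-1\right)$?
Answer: $\frac{14823}{5} \approx 2964.6$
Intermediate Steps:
$k{\left(p,j \right)} = 3$ ($k{\left(p,j \right)} = \left(-3\right) \left(-1\right) = 3$)
$u = 4$ ($u = 2^{2} = 4$)
$a{\left(J \right)} = \left(3 + J\right) \left(4 + J\right)$ ($a{\left(J \right)} = \left(J + 3\right) \left(J + 4\right) = \left(3 + J\right) \left(4 + J\right)$)
$240 a{\left(\frac{1}{-35 + 55} \right)} = 240 \left(12 + \left(\frac{1}{-35 + 55}\right)^{2} + \frac{7}{-35 + 55}\right) = 240 \left(12 + \left(\frac{1}{20}\right)^{2} + \frac{7}{20}\right) = 240 \left(12 + \left(\frac{1}{20}\right)^{2} + 7 \cdot \frac{1}{20}\right) = 240 \left(12 + \frac{1}{400} + \frac{7}{20}\right) = 240 \cdot \frac{4941}{400} = \frac{14823}{5}$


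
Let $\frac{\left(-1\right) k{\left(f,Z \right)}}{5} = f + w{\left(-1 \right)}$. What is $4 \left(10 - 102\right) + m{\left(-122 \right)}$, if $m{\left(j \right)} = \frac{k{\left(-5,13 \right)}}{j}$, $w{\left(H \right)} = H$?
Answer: $- \frac{22463}{61} \approx -368.25$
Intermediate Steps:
$k{\left(f,Z \right)} = 5 - 5 f$ ($k{\left(f,Z \right)} = - 5 \left(f - 1\right) = - 5 \left(-1 + f\right) = 5 - 5 f$)
$m{\left(j \right)} = \frac{30}{j}$ ($m{\left(j \right)} = \frac{5 - -25}{j} = \frac{5 + 25}{j} = \frac{30}{j}$)
$4 \left(10 - 102\right) + m{\left(-122 \right)} = 4 \left(10 - 102\right) + \frac{30}{-122} = 4 \left(-92\right) + 30 \left(- \frac{1}{122}\right) = -368 - \frac{15}{61} = - \frac{22463}{61}$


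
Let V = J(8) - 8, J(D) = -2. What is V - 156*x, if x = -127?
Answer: 19802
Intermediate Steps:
V = -10 (V = -2 - 8 = -10)
V - 156*x = -10 - 156*(-127) = -10 + 19812 = 19802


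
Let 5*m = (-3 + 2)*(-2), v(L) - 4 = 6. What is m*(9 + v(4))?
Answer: 38/5 ≈ 7.6000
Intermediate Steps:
v(L) = 10 (v(L) = 4 + 6 = 10)
m = ⅖ (m = ((-3 + 2)*(-2))/5 = (-1*(-2))/5 = (⅕)*2 = ⅖ ≈ 0.40000)
m*(9 + v(4)) = 2*(9 + 10)/5 = (⅖)*19 = 38/5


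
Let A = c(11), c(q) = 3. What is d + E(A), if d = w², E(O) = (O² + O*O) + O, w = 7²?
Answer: 2422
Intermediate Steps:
A = 3
w = 49
E(O) = O + 2*O² (E(O) = (O² + O²) + O = 2*O² + O = O + 2*O²)
d = 2401 (d = 49² = 2401)
d + E(A) = 2401 + 3*(1 + 2*3) = 2401 + 3*(1 + 6) = 2401 + 3*7 = 2401 + 21 = 2422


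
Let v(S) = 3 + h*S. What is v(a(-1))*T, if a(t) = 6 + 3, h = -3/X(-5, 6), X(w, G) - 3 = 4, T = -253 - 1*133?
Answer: 2316/7 ≈ 330.86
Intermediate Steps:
T = -386 (T = -253 - 133 = -386)
X(w, G) = 7 (X(w, G) = 3 + 4 = 7)
h = -3/7 ≈ -0.42857
a(t) = 9
v(S) = 3 - 3*S/7
v(a(-1))*T = (3 - 3/7*9)*(-386) = (3 - 27/7)*(-386) = -6/7*(-386) = 2316/7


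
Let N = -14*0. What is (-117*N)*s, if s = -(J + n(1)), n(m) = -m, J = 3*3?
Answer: 0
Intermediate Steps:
J = 9
N = 0
s = -8 (s = -(9 - 1*1) = -(9 - 1) = -1*8 = -8)
(-117*N)*s = -117*0*(-8) = 0*(-8) = 0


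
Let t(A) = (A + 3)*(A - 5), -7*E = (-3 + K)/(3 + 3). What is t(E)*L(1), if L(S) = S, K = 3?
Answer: -15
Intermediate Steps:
E = 0 (E = -(-3 + 3)/(7*(3 + 3)) = -0/6 = -⅐*0 = 0)
t(A) = (-5 + A)*(3 + A) (t(A) = (3 + A)*(-5 + A) = (-5 + A)*(3 + A))
t(E)*L(1) = (-15 + 0² - 2*0)*1 = (-15 + 0 + 0)*1 = -15*1 = -15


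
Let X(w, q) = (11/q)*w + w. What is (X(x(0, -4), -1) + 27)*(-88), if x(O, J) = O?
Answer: -2376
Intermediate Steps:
X(w, q) = w + 11*w/q (X(w, q) = 11*w/q + w = w + 11*w/q)
(X(x(0, -4), -1) + 27)*(-88) = (0*(11 - 1)/(-1) + 27)*(-88) = (0*(-1)*10 + 27)*(-88) = (0 + 27)*(-88) = 27*(-88) = -2376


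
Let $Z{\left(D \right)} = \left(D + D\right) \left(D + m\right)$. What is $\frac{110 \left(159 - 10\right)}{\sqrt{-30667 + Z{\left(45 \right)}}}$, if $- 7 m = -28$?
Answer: $- \frac{1490 i \sqrt{217}}{217} \approx - 101.15 i$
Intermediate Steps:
$m = 4$ ($m = \left(- \frac{1}{7}\right) \left(-28\right) = 4$)
$Z{\left(D \right)} = 2 D \left(4 + D\right)$ ($Z{\left(D \right)} = \left(D + D\right) \left(D + 4\right) = 2 D \left(4 + D\right)$)
$\frac{110 \left(159 - 10\right)}{\sqrt{-30667 + Z{\left(45 \right)}}} = \frac{110 \left(159 - 10\right)}{\sqrt{-30667 + 2 \cdot 45 \left(4 + 45\right)}} = \frac{110 \cdot 149}{\sqrt{-30667 + 2 \cdot 45 \cdot 49}} = \frac{16390}{\sqrt{-30667 + 4410}} = \frac{16390}{\sqrt{-26257}} = \frac{16390}{11 i \sqrt{217}} = 16390 \left(- \frac{i \sqrt{217}}{2387}\right) = - \frac{1490 i \sqrt{217}}{217}$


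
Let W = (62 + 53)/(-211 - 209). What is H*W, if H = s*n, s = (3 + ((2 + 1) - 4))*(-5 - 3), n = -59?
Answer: -5428/21 ≈ -258.48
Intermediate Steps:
s = -16 (s = (3 + (3 - 4))*(-8) = (3 - 1)*(-8) = 2*(-8) = -16)
W = -23/84 (W = 115/(-420) = 115*(-1/420) = -23/84 ≈ -0.27381)
H = 944 (H = -16*(-59) = 944)
H*W = 944*(-23/84) = -5428/21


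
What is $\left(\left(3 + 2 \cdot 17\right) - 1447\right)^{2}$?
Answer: $1988100$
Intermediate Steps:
$\left(\left(3 + 2 \cdot 17\right) - 1447\right)^{2} = \left(\left(3 + 34\right) - 1447\right)^{2} = \left(37 - 1447\right)^{2} = \left(-1410\right)^{2} = 1988100$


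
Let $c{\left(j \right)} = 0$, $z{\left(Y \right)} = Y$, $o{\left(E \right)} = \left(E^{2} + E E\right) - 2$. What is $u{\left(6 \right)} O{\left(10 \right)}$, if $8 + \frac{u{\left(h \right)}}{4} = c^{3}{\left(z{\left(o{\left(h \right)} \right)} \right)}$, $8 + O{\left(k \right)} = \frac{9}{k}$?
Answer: $\frac{1136}{5} \approx 227.2$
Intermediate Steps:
$o{\left(E \right)} = -2 + 2 E^{2}$ ($o{\left(E \right)} = \left(E^{2} + E^{2}\right) - 2 = 2 E^{2} - 2 = -2 + 2 E^{2}$)
$O{\left(k \right)} = -8 + \frac{9}{k}$
$u{\left(h \right)} = -32$ ($u{\left(h \right)} = -32 + 4 \cdot 0^{3} = -32 + 4 \cdot 0 = -32 + 0 = -32$)
$u{\left(6 \right)} O{\left(10 \right)} = - 32 \left(-8 + \frac{9}{10}\right) = \left(-32\right) \left(- \frac{71}{10}\right) = \frac{1136}{5}$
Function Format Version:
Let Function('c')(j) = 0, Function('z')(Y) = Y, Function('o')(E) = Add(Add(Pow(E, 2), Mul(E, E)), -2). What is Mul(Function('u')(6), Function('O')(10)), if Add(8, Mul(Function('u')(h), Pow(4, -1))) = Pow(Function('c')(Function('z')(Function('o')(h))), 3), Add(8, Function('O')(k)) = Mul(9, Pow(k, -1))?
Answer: Rational(1136, 5) ≈ 227.20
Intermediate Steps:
Function('o')(E) = Add(-2, Mul(2, Pow(E, 2))) (Function('o')(E) = Add(Add(Pow(E, 2), Pow(E, 2)), -2) = Add(Mul(2, Pow(E, 2)), -2) = Add(-2, Mul(2, Pow(E, 2))))
Function('O')(k) = Add(-8, Mul(9, Pow(k, -1)))
Function('u')(h) = -32 (Function('u')(h) = Add(-32, Mul(4, Pow(0, 3))) = Add(-32, Mul(4, 0)) = Add(-32, 0) = -32)
Mul(Function('u')(6), Function('O')(10)) = Mul(-32, Add(-8, Mul(9, Pow(10, -1)))) = Mul(-32, Add(-8, Mul(9, Rational(1, 10)))) = Mul(-32, Add(-8, Rational(9, 10))) = Mul(-32, Rational(-71, 10)) = Rational(1136, 5)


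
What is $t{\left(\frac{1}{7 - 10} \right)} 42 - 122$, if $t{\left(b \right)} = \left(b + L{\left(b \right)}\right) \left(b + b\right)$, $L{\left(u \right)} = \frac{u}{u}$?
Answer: $- \frac{422}{3} \approx -140.67$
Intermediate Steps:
$L{\left(u \right)} = 1$
$t{\left(b \right)} = 2 b \left(1 + b\right)$ ($t{\left(b \right)} = \left(b + 1\right) \left(b + b\right) = \left(1 + b\right) 2 b = 2 b \left(1 + b\right)$)
$t{\left(\frac{1}{7 - 10} \right)} 42 - 122 = \frac{2 \left(1 + \frac{1}{7 - 10}\right)}{7 - 10} \cdot 42 - 122 = \frac{2 \left(1 + \frac{1}{-3}\right)}{-3} \cdot 42 - 122 = 2 \left(- \frac{1}{3}\right) \left(1 - \frac{1}{3}\right) 42 - 122 = 2 \left(- \frac{1}{3}\right) \frac{2}{3} \cdot 42 - 122 = \left(- \frac{4}{9}\right) 42 - 122 = - \frac{56}{3} - 122 = - \frac{422}{3}$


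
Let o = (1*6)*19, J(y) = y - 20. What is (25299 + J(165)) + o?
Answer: 25558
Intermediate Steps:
J(y) = -20 + y
o = 114 (o = 6*19 = 114)
(25299 + J(165)) + o = (25299 + (-20 + 165)) + 114 = (25299 + 145) + 114 = 25444 + 114 = 25558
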